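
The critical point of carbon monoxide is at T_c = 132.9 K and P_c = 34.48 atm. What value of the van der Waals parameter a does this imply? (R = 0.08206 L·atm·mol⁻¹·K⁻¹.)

From T_c = 8a/(27Rb) and P_c = a/(27b²): a = 27 R² T_c²/(64 P_c).
a = 27×(0.08206)²×(132.9)²/(64×34.48) = 3211.3/2206.7 = 1.455 L²·atm/mol²

a ≈ 1.455 L²·atm/mol²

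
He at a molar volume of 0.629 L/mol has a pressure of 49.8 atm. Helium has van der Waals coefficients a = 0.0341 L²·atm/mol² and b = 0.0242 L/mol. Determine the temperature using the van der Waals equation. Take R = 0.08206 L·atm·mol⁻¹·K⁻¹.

T = (P + a/V_m²)(V_m − b)/R
P + a/V_m² = 49.8 + 0.0341/(0.629)² = 49.886 atm
V_m − b = 0.629 − 0.0242 = 0.60480 L/mol
T = (49.886)(0.60480)/0.08206 = 367.7 K

T ≈ 367.7 K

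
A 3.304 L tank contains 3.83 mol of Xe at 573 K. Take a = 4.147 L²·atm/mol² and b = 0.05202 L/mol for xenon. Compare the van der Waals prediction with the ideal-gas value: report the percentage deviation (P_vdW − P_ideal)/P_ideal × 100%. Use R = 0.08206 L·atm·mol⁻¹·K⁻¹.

-3.81 %

Ideal: P_ideal = nRT/V = (3.83)(0.08206)(573)/3.304 = 54.5061 atm
vdW: P = nRT/(V − nb) − a n²/V² = 180.088/3.10476 − 60.8319/10.9164 = 58.0038 − 5.57252 = 52.4313 atm
% deviation = (52.4313 − 54.5061)/54.5061 × 100% = -3.81%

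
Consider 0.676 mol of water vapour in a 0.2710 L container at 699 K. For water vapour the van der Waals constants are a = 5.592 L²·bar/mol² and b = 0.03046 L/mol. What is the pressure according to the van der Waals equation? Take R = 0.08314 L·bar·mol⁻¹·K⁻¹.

P = nRT/(V − nb) − a n²/V²
nRT/(V − nb) = (0.676)(0.08314)(699)/(0.2710 − 0.676×0.03046) = 39.286/0.25041 = 156.89 bar
a n²/V² = (5.592)(0.676)²/(0.2710)² = 34.795 bar
P = 156.89 − 34.795 = 122.1 bar

P ≈ 122.1 bar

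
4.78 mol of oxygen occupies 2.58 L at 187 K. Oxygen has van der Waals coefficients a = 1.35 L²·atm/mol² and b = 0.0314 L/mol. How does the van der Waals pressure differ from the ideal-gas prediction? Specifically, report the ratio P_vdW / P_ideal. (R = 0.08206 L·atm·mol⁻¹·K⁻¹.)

P_vdW / P_ideal ≈ 0.8988

Ideal: P_ideal = nRT/V = (4.78)(0.08206)(187)/2.58 = 28.4303 atm
vdW: P = nRT/(V − nb) − a n²/V² = 73.3502/2.42991 − 30.8453/6.65640 = 30.1864 − 4.63393 = 25.5525 atm
Ratio = 25.5525/28.4303 = 0.8988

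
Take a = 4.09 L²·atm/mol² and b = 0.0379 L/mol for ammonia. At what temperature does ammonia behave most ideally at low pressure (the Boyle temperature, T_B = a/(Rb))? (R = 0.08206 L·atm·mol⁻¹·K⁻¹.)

For a van der Waals gas the second virial coefficient B₂ = b − a/(RT) vanishes at T_B = a/(Rb).
T_B = 4.09/(0.08206×0.0379) = 4.09/0.0031101 = 1315 K

T_B ≈ 1315 K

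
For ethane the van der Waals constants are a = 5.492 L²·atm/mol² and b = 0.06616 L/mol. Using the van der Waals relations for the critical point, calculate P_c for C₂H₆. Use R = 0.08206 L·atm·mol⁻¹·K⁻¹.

For a van der Waals gas, P_c = a/(27b²).
P_c = 5.492/(27×(0.06616)²) = 5.492/0.11818 = 46.47 atm

P_c ≈ 46.47 atm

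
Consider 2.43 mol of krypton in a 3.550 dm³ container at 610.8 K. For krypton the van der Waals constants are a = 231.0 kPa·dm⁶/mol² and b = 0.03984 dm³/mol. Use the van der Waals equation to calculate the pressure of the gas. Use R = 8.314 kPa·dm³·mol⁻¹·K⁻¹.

P ≈ 3465 kPa

P = nRT/(V − nb) − a n²/V²
nRT/(V − nb) = (2.43)(8.314)(610.8)/(3.550 − 2.43×0.03984) = 12340/3.4532 = 3573.5 kPa
a n²/V² = (231.0)(2.43)²/(3.550)² = 108.24 kPa
P = 3573.5 − 108.24 = 3465 kPa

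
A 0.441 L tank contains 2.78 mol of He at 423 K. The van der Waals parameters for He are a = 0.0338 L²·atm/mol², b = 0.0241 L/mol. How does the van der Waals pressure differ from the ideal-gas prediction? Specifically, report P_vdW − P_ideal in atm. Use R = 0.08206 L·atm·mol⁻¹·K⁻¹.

Ideal: P_ideal = nRT/V = (2.78)(0.08206)(423)/0.441 = 218.816 atm
vdW: P = nRT/(V − nb) − a n²/V² = 96.4976/0.374002 − 0.261220/0.194481 = 258.014 − 1.34316 = 256.671 atm
ΔP = 256.671 − 218.816 = 37.86 atm

ΔP ≈ 37.86 atm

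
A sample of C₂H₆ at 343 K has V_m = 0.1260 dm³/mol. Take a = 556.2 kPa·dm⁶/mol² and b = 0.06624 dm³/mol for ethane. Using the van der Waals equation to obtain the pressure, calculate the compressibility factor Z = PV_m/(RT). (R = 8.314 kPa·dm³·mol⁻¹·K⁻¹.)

P = RT/(V_m − b) − a/V_m² = (8.314)(343)/(0.1260 − 0.06624) − 556.2/(0.1260)²
  = 2851.7/0.059760 − 35034 = 47719 − 35034 = 12685 kPa
Z = PV_m/(RT) = (12685)(0.1260)/((8.314)(343)) = 1598.3/2851.7 = 0.5605

Z ≈ 0.5605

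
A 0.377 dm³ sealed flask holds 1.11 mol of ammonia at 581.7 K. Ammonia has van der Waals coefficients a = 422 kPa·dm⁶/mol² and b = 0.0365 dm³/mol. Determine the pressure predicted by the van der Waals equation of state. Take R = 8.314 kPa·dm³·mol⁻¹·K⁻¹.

P ≈ 12296 kPa

P = nRT/(V − nb) − a n²/V²
nRT/(V − nb) = (1.11)(8.314)(581.7)/(0.377 − 1.11×0.0365) = 5368.2/0.33649 = 15954 kPa
a n²/V² = (422)(1.11)²/(0.377)² = 3658.3 kPa
P = 15954 − 3658.3 = 12296 kPa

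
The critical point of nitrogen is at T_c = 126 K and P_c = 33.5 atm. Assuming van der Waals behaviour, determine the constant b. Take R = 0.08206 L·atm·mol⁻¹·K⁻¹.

b ≈ 0.03858 L/mol

From T_c = 8a/(27Rb) and P_c = a/(27b²): b = R T_c/(8 P_c).
b = (0.08206)(126)/(8×33.5) = 10.340/268.00 = 0.03858 L/mol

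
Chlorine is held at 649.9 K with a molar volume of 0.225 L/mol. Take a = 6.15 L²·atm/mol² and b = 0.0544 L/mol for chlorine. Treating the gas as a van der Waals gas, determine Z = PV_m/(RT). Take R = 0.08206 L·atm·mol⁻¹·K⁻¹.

Z ≈ 0.8064

P = RT/(V_m − b) − a/V_m² = (0.08206)(649.9)/(0.225 − 0.0544) − 6.15/(0.225)²
  = 53.331/0.17060 − 121.48 = 312.61 − 121.48 = 191.13 atm
Z = PV_m/(RT) = (191.13)(0.225)/((0.08206)(649.9)) = 43.004/53.331 = 0.8064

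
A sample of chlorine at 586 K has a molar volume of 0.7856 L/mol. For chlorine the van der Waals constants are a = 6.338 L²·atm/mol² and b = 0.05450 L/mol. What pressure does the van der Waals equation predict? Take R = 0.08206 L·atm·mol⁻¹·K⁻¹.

P ≈ 55.50 atm

P = RT/(V_m − b) − a/V_m²
RT/(V_m − b) = (0.08206)(586)/(0.7856 − 0.05450) = 48.087/0.73110 = 65.773 atm
a/V_m² = 6.338/(0.7856)² = 10.269 atm
P = 65.773 − 10.269 = 55.50 atm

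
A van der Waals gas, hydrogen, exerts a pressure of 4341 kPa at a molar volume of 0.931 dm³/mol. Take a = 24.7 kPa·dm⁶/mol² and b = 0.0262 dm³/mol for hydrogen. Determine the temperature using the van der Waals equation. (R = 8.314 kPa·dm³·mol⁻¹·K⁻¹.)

T = (P + a/V_m²)(V_m − b)/R
P + a/V_m² = 4341 + 24.7/(0.931)² = 4369.5 kPa
V_m − b = 0.931 − 0.0262 = 0.90480 dm³/mol
T = (4369.5)(0.90480)/8.314 = 475.5 K

T ≈ 475.5 K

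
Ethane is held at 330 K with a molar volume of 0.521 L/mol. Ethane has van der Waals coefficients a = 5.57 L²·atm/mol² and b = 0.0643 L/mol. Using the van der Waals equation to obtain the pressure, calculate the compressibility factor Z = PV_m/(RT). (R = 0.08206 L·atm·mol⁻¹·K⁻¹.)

P = RT/(V_m − b) − a/V_m² = (0.08206)(330)/(0.521 − 0.0643) − 5.57/(0.521)²
  = 27.080/0.45670 − 20.520 = 59.295 − 20.520 = 38.775 atm
Z = PV_m/(RT) = (38.775)(0.521)/((0.08206)(330)) = 20.202/27.080 = 0.7460

Z ≈ 0.7460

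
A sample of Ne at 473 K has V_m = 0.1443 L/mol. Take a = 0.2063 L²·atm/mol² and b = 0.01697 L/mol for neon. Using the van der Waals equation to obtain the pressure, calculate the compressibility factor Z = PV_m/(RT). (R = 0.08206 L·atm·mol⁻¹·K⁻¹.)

P = RT/(V_m − b) − a/V_m² = (0.08206)(473)/(0.1443 − 0.01697) − 0.2063/(0.1443)²
  = 38.814/0.12733 − 9.9076 = 304.83 − 9.9076 = 294.92 atm
Z = PV_m/(RT) = (294.92)(0.1443)/((0.08206)(473)) = 42.557/38.814 = 1.096

Z ≈ 1.096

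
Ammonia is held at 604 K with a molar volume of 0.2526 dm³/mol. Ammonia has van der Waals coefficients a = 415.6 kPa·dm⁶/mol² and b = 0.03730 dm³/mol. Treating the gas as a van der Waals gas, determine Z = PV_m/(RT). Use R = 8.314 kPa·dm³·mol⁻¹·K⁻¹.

P = RT/(V_m − b) − a/V_m² = (8.314)(604)/(0.2526 − 0.03730) − 415.6/(0.2526)²
  = 5021.7/0.21530 − 6513.4 = 23324 − 6513.4 = 16811 kPa
Z = PV_m/(RT) = (16811)(0.2526)/((8.314)(604)) = 4246.5/5021.7 = 0.8456

Z ≈ 0.8456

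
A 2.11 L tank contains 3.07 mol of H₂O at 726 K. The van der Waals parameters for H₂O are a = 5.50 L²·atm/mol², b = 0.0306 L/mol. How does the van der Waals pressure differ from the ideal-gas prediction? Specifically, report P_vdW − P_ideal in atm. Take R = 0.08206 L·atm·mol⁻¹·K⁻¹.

Ideal: P_ideal = nRT/V = (3.07)(0.08206)(726)/2.11 = 86.6810 atm
vdW: P = nRT/(V − nb) − a n²/V² = 182.897/2.01606 − 51.8370/4.45210 = 90.7200 − 11.6433 = 79.0767 atm
ΔP = 79.0767 − 86.6810 = -7.604 atm

ΔP ≈ -7.604 atm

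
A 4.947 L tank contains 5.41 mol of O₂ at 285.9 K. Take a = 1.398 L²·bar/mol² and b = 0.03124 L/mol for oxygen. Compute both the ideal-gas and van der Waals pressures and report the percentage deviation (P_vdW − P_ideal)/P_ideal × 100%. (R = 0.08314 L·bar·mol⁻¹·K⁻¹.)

Ideal: P_ideal = nRT/V = (5.41)(0.08314)(285.9)/4.947 = 25.9944 bar
vdW: P = nRT/(V − nb) − a n²/V² = 128.594/4.77799 − 40.9168/24.4728 = 26.9138 − 1.67193 = 25.2419 bar
% deviation = (25.2419 − 25.9944)/25.9944 × 100% = -2.89%

-2.89 %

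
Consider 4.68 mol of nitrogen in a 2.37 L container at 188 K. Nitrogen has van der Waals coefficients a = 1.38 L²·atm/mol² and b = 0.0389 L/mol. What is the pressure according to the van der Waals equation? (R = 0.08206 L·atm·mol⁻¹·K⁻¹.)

P ≈ 27.62 atm

P = nRT/(V − nb) − a n²/V²
nRT/(V − nb) = (4.68)(0.08206)(188)/(2.37 − 4.68×0.0389) = 72.200/2.1879 = 33.000 atm
a n²/V² = (1.38)(4.68)²/(2.37)² = 5.3811 atm
P = 33.000 − 5.3811 = 27.62 atm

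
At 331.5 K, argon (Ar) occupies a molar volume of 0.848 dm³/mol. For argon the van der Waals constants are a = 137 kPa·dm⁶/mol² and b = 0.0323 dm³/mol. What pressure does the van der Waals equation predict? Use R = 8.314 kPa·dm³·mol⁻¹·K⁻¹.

P ≈ 3188 kPa

P = RT/(V_m − b) − a/V_m²
RT/(V_m − b) = (8.314)(331.5)/(0.848 − 0.0323) = 2756.1/0.81570 = 3378.8 kPa
a/V_m² = 137/(0.848)² = 190.51 kPa
P = 3378.8 − 190.51 = 3188 kPa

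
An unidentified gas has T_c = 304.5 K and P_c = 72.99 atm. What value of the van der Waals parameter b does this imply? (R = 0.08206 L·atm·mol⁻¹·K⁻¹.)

From T_c = 8a/(27Rb) and P_c = a/(27b²): b = R T_c/(8 P_c).
b = (0.08206)(304.5)/(8×72.99) = 24.987/583.92 = 0.04279 L/mol

b ≈ 0.04279 L/mol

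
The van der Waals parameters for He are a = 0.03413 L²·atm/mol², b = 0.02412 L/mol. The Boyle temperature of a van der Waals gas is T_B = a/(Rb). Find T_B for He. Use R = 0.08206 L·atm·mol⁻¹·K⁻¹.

T_B ≈ 17.24 K

For a van der Waals gas the second virial coefficient B₂ = b − a/(RT) vanishes at T_B = a/(Rb).
T_B = 0.03413/(0.08206×0.02412) = 0.03413/0.0019793 = 17.24 K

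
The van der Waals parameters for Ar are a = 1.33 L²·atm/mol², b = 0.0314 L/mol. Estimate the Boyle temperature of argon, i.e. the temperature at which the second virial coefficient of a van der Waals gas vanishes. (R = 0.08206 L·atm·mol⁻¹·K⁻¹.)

For a van der Waals gas the second virial coefficient B₂ = b − a/(RT) vanishes at T_B = a/(Rb).
T_B = 1.33/(0.08206×0.0314) = 1.33/0.0025767 = 516.2 K

T_B ≈ 516.2 K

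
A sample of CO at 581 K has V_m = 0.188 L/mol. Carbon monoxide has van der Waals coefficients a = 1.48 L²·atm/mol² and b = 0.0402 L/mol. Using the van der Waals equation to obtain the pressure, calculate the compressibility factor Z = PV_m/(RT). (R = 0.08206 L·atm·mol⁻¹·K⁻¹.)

P = RT/(V_m − b) − a/V_m² = (0.08206)(581)/(0.188 − 0.0402) − 1.48/(0.188)²
  = 47.677/0.14780 − 41.874 = 322.58 − 41.874 = 280.71 atm
Z = PV_m/(RT) = (280.71)(0.188)/((0.08206)(581)) = 52.773/47.677 = 1.107

Z ≈ 1.107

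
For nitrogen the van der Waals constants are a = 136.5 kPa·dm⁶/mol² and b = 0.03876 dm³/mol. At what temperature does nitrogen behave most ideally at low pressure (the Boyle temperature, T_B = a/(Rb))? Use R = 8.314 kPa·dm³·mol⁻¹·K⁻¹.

T_B ≈ 423.6 K

For a van der Waals gas the second virial coefficient B₂ = b − a/(RT) vanishes at T_B = a/(Rb).
T_B = 136.5/(8.314×0.03876) = 136.5/0.32225 = 423.6 K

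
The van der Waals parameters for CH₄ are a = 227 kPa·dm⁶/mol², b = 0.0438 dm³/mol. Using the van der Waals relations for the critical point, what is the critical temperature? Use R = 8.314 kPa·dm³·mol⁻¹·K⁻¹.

T_c ≈ 184.7 K

For a van der Waals gas, T_c = 8a/(27Rb).
T_c = 8×227/(27×8.314×0.0438) = 1816.0/9.8321 = 184.7 K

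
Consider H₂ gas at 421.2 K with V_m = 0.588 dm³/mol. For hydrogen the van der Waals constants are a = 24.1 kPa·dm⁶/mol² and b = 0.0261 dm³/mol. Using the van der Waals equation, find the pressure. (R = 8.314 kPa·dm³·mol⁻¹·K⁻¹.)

P ≈ 6162 kPa

P = RT/(V_m − b) − a/V_m²
RT/(V_m − b) = (8.314)(421.2)/(0.588 − 0.0261) = 3501.9/0.56190 = 6232.2 kPa
a/V_m² = 24.1/(0.588)² = 69.705 kPa
P = 6232.2 − 69.705 = 6162 kPa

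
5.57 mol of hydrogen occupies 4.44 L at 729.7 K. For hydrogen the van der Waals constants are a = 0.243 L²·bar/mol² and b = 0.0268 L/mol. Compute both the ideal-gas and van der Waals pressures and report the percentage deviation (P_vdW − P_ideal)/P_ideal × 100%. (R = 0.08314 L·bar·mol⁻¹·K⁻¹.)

Ideal: P_ideal = nRT/V = (5.57)(0.08314)(729.7)/4.44 = 76.1073 bar
vdW: P = nRT/(V − nb) − a n²/V² = 337.917/4.29072 − 7.53905/19.7136 = 78.7553 − 0.382429 = 78.3729 bar
% deviation = (78.3729 − 76.1073)/76.1073 × 100% = 2.98%

2.98 %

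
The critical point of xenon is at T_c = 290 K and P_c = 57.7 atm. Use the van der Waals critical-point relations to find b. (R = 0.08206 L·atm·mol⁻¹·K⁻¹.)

From T_c = 8a/(27Rb) and P_c = a/(27b²): b = R T_c/(8 P_c).
b = (0.08206)(290)/(8×57.7) = 23.797/461.60 = 0.05155 L/mol

b ≈ 0.05155 L/mol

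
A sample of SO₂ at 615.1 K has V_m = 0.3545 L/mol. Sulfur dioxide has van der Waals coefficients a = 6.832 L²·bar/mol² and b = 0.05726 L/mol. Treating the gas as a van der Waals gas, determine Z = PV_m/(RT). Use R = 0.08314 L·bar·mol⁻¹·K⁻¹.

P = RT/(V_m − b) − a/V_m² = (0.08314)(615.1)/(0.3545 − 0.05726) − 6.832/(0.3545)²
  = 51.139/0.29724 − 54.364 = 172.05 − 54.364 = 117.69 bar
Z = PV_m/(RT) = (117.69)(0.3545)/((0.08314)(615.1)) = 41.721/51.139 = 0.8158

Z ≈ 0.8158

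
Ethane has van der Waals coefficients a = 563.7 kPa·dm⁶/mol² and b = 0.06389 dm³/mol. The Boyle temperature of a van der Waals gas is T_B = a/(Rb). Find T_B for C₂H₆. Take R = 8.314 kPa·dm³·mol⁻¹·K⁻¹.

T_B ≈ 1061 K

For a van der Waals gas the second virial coefficient B₂ = b − a/(RT) vanishes at T_B = a/(Rb).
T_B = 563.7/(8.314×0.06389) = 563.7/0.53118 = 1061 K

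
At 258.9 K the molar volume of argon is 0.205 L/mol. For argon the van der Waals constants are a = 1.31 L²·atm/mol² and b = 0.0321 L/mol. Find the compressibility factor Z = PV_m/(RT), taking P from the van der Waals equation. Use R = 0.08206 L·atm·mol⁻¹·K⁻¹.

Z ≈ 0.8849

P = RT/(V_m − b) − a/V_m² = (0.08206)(258.9)/(0.205 − 0.0321) − 1.31/(0.205)²
  = 21.245/0.17290 − 31.172 = 122.87 − 31.172 = 91.70 atm
Z = PV_m/(RT) = (91.70)(0.205)/((0.08206)(258.9)) = 18.799/21.245 = 0.8849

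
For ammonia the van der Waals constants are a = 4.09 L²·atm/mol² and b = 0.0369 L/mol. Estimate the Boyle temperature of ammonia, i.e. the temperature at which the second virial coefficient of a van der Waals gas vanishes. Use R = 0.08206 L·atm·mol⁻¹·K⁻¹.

For a van der Waals gas the second virial coefficient B₂ = b − a/(RT) vanishes at T_B = a/(Rb).
T_B = 4.09/(0.08206×0.0369) = 4.09/0.0030280 = 1351 K

T_B ≈ 1351 K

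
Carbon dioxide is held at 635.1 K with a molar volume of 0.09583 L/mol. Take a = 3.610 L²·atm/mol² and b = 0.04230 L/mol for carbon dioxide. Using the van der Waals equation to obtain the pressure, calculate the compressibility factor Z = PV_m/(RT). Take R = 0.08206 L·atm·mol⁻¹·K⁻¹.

P = RT/(V_m − b) − a/V_m² = (0.08206)(635.1)/(0.09583 − 0.04230) − 3.610/(0.09583)²
  = 52.116/0.053530 − 393.10 = 973.58 − 393.10 = 580.48 atm
Z = PV_m/(RT) = (580.48)(0.09583)/((0.08206)(635.1)) = 55.627/52.116 = 1.067

Z ≈ 1.067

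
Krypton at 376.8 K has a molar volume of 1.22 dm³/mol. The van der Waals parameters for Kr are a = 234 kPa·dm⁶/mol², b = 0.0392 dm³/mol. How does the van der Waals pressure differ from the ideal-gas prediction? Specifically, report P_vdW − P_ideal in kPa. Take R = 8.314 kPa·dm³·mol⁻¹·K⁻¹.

Ideal: P_ideal = RT/V_m = (8.314)(376.8)/1.22 = 2567.80 kPa
vdW: P = RT/(V_m − b) − a/V_m² = 3132.72/1.18080 − 234/1.48840 = 2653.05 − 157.216 = 2495.83 kPa
ΔP = 2495.83 − 2567.80 = -72.0 kPa

ΔP ≈ -72.0 kPa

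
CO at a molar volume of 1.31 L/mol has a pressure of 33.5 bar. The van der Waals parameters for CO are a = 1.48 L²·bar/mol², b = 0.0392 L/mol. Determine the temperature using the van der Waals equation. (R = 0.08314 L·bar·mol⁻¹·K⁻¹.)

T ≈ 525.2 K

T = (P + a/V_m²)(V_m − b)/R
P + a/V_m² = 33.5 + 1.48/(1.31)² = 34.362 bar
V_m − b = 1.31 − 0.0392 = 1.2708 L/mol
T = (34.362)(1.2708)/0.08314 = 525.2 K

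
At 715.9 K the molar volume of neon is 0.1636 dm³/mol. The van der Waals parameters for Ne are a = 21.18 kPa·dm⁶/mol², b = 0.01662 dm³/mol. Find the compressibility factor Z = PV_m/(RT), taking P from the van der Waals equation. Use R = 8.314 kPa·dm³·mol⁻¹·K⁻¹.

Z ≈ 1.091

P = RT/(V_m − b) − a/V_m² = (8.314)(715.9)/(0.1636 − 0.01662) − 21.18/(0.1636)²
  = 5952.0/0.14698 − 791.33 = 40495 − 791.33 = 39704 kPa
Z = PV_m/(RT) = (39704)(0.1636)/((8.314)(715.9)) = 6495.6/5952.0 = 1.091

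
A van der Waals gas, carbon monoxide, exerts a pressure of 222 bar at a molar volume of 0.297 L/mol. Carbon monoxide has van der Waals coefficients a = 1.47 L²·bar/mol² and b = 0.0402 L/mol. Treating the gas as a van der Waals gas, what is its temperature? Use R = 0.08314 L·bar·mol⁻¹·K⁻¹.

T ≈ 737.2 K

T = (P + a/V_m²)(V_m − b)/R
P + a/V_m² = 222 + 1.47/(0.297)² = 238.66 bar
V_m − b = 0.297 − 0.0402 = 0.25680 L/mol
T = (238.66)(0.25680)/0.08314 = 737.2 K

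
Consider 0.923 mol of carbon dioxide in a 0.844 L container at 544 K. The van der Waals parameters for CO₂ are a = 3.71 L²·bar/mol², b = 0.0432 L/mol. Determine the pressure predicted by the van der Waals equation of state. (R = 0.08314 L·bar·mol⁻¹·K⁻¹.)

P ≈ 47.48 bar

P = nRT/(V − nb) − a n²/V²
nRT/(V − nb) = (0.923)(0.08314)(544)/(0.844 − 0.923×0.0432) = 41.746/0.80413 = 51.914 bar
a n²/V² = (3.71)(0.923)²/(0.844)² = 4.4370 bar
P = 51.914 − 4.4370 = 47.48 bar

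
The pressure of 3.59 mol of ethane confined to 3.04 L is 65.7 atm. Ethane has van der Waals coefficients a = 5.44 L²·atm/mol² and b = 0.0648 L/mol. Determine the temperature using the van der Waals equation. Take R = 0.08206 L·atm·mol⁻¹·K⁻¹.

T = (P + a n²/V²)(V − nb)/(nR)
P + a n²/V² = 65.7 + (5.44)(3.59)²/(3.04)² = 73.286 atm
V − nb = 3.04 − (3.59)(0.0648) = 2.8074 L
T = (73.286)(2.8074)/((3.59)(0.08206)) = 698.4 K

T ≈ 698.4 K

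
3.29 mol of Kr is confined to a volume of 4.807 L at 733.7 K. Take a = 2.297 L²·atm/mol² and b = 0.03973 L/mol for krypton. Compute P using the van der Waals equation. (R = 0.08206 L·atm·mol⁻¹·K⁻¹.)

P = nRT/(V − nb) − a n²/V²
nRT/(V − nb) = (3.29)(0.08206)(733.7)/(4.807 − 3.29×0.03973) = 198.08/4.6763 = 42.358 atm
a n²/V² = (2.297)(3.29)²/(4.807)² = 1.0760 atm
P = 42.358 − 1.0760 = 41.28 atm

P ≈ 41.28 atm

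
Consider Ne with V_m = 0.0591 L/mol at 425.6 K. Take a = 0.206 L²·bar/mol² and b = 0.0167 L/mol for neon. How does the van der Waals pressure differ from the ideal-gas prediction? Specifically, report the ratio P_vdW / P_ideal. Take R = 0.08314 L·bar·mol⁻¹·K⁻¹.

P_vdW / P_ideal ≈ 1.295

Ideal: P_ideal = RT/V_m = (0.08314)(425.6)/0.0591 = 598.721 bar
vdW: P = RT/(V_m − b) − a/V_m² = 35.3844/0.0424000 − 0.206/0.00349281 = 834.538 − 58.9783 = 775.560 bar
Ratio = 775.560/598.721 = 1.295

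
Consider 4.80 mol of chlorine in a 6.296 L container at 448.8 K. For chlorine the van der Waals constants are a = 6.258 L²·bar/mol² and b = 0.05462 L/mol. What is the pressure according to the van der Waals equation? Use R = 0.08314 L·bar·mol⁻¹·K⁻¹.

P = nRT/(V − nb) − a n²/V²
nRT/(V − nb) = (4.80)(0.08314)(448.8)/(6.296 − 4.80×0.05462) = 179.10/6.0338 = 29.683 bar
a n²/V² = (6.258)(4.80)²/(6.296)² = 3.6374 bar
P = 29.683 − 3.6374 = 26.05 bar

P ≈ 26.05 bar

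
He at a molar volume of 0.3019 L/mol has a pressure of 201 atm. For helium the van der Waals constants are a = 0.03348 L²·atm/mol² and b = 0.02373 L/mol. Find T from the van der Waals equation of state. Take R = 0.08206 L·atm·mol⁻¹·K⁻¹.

T ≈ 682.6 K

T = (P + a/V_m²)(V_m − b)/R
P + a/V_m² = 201 + 0.03348/(0.3019)² = 201.37 atm
V_m − b = 0.3019 − 0.02373 = 0.27817 L/mol
T = (201.37)(0.27817)/0.08206 = 682.6 K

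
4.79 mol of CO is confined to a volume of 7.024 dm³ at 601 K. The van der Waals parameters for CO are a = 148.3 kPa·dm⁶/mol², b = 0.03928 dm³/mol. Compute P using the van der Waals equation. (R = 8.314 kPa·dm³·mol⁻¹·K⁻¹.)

P = nRT/(V − nb) − a n²/V²
nRT/(V − nb) = (4.79)(8.314)(601)/(7.024 − 4.79×0.03928) = 23934/6.8358 = 3501.3 kPa
a n²/V² = (148.3)(4.79)²/(7.024)² = 68.967 kPa
P = 3501.3 − 68.967 = 3432 kPa

P ≈ 3432 kPa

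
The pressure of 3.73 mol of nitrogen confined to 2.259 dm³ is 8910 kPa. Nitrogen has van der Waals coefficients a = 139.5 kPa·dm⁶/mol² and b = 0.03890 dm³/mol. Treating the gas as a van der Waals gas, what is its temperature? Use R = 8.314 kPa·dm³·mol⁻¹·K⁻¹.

T = (P + a n²/V²)(V − nb)/(nR)
P + a n²/V² = 8910 + (139.5)(3.73)²/(2.259)² = 9290.3 kPa
V − nb = 2.259 − (3.73)(0.03890) = 2.1139 dm³
T = (9290.3)(2.1139)/((3.73)(8.314)) = 633.3 K

T ≈ 633.3 K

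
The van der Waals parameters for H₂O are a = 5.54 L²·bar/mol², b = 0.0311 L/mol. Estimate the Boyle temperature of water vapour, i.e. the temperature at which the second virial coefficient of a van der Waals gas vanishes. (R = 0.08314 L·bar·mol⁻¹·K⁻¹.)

T_B ≈ 2143 K

For a van der Waals gas the second virial coefficient B₂ = b − a/(RT) vanishes at T_B = a/(Rb).
T_B = 5.54/(0.08314×0.0311) = 5.54/0.0025857 = 2143 K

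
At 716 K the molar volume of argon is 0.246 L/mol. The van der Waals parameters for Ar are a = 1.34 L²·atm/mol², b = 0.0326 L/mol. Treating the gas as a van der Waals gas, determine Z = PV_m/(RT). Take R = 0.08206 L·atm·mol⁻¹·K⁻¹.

Z ≈ 1.060

P = RT/(V_m − b) − a/V_m² = (0.08206)(716)/(0.246 − 0.0326) − 1.34/(0.246)²
  = 58.755/0.21340 − 22.143 = 275.33 − 22.143 = 253.19 atm
Z = PV_m/(RT) = (253.19)(0.246)/((0.08206)(716)) = 62.285/58.755 = 1.060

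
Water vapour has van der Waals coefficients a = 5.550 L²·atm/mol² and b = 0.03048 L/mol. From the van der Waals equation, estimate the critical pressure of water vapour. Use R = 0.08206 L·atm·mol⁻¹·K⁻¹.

For a van der Waals gas, P_c = a/(27b²).
P_c = 5.550/(27×(0.03048)²) = 5.550/0.025084 = 221.3 atm

P_c ≈ 221.3 atm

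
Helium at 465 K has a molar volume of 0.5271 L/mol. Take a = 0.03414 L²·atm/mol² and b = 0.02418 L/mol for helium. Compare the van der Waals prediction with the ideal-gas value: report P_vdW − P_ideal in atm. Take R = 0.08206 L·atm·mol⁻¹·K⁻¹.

ΔP ≈ 3.358 atm

Ideal: P_ideal = RT/V_m = (0.08206)(465)/0.5271 = 72.3921 atm
vdW: P = RT/(V_m − b) − a/V_m² = 38.1579/0.502920 − 0.03414/0.277834 = 75.8727 − 0.122879 = 75.7498 atm
ΔP = 75.7498 − 72.3921 = 3.358 atm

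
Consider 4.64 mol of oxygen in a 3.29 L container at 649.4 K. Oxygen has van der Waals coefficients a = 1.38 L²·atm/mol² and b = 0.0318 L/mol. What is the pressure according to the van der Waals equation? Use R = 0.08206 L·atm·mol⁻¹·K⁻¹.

P = nRT/(V − nb) − a n²/V²
nRT/(V − nb) = (4.64)(0.08206)(649.4)/(3.29 − 4.64×0.0318) = 247.26/3.1424 = 78.685 atm
a n²/V² = (1.38)(4.64)²/(3.29)² = 2.7449 atm
P = 78.685 − 2.7449 = 75.94 atm

P ≈ 75.94 atm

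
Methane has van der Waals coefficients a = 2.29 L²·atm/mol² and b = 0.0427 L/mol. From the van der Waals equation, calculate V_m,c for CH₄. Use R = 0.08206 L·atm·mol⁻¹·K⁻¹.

For a van der Waals gas, V_m,c = 3b.
V_m,c = 3×0.0427 = 0.1281 L/mol

V_m,c ≈ 0.1281 L/mol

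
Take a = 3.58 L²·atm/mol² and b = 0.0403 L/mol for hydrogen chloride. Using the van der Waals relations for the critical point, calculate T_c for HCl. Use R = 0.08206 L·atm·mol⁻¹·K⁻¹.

T_c ≈ 320.8 K

For a van der Waals gas, T_c = 8a/(27Rb).
T_c = 8×3.58/(27×0.08206×0.0403) = 28.640/0.089289 = 320.8 K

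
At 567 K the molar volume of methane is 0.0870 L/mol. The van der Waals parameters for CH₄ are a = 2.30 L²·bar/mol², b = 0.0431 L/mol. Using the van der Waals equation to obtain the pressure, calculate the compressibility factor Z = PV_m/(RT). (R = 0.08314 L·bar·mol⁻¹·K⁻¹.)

Z ≈ 1.421

P = RT/(V_m − b) − a/V_m² = (0.08314)(567)/(0.0870 − 0.0431) − 2.30/(0.0870)²
  = 47.140/0.043900 − 303.87 = 1073.8 − 303.87 = 769.9 bar
Z = PV_m/(RT) = (769.9)(0.0870)/((0.08314)(567)) = 66.981/47.140 = 1.421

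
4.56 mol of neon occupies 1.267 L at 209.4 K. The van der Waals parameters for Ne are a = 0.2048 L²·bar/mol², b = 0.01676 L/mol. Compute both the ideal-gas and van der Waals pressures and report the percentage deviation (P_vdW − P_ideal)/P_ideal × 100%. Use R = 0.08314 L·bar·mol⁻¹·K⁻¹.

Ideal: P_ideal = nRT/V = (4.56)(0.08314)(209.4)/1.267 = 62.6578 bar
vdW: P = nRT/(V − nb) − a n²/V² = 79.3874/1.19057 − 4.25853/1.60529 = 66.6802 − 2.65281 = 64.0274 bar
% deviation = (64.0274 − 62.6578)/62.6578 × 100% = 2.19%

2.19 %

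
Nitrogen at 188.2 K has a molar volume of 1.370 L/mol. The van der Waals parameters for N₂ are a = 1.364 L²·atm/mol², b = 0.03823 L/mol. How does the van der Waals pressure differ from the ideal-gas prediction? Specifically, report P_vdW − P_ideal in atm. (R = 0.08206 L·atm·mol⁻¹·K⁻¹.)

ΔP ≈ -0.403 atm

Ideal: P_ideal = RT/V_m = (0.08206)(188.2)/1.370 = 11.2728 atm
vdW: P = RT/(V_m − b) − a/V_m² = 15.4437/1.33177 − 1.364/1.87690 = 11.5964 − 0.726730 = 10.8697 atm
ΔP = 10.8697 − 11.2728 = -0.403 atm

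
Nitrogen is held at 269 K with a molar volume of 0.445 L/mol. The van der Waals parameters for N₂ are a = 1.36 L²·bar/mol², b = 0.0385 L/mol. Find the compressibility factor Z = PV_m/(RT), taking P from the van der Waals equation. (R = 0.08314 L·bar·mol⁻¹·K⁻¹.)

P = RT/(V_m − b) − a/V_m² = (0.08314)(269)/(0.445 − 0.0385) − 1.36/(0.445)²
  = 22.365/0.40650 − 6.8678 = 55.018 − 6.8678 = 48.150 bar
Z = PV_m/(RT) = (48.150)(0.445)/((0.08314)(269)) = 21.427/22.365 = 0.9581

Z ≈ 0.9581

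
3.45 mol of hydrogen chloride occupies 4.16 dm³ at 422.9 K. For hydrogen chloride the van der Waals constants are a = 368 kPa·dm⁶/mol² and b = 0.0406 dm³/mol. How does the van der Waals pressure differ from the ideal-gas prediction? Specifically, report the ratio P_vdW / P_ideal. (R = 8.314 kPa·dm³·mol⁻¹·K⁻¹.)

P_vdW / P_ideal ≈ 0.9480

Ideal: P_ideal = nRT/V = (3.45)(8.314)(422.9)/4.16 = 2915.91 kPa
vdW: P = nRT/(V − nb) − a n²/V² = 12130.2/4.01993 − 4380.12/17.3056 = 3017.52 − 253.104 = 2764.42 kPa
Ratio = 2764.42/2915.91 = 0.9480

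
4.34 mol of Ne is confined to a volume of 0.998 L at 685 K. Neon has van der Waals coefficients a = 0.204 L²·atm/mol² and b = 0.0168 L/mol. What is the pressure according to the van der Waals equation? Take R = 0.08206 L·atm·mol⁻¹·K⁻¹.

P ≈ 259.9 atm

P = nRT/(V − nb) − a n²/V²
nRT/(V − nb) = (4.34)(0.08206)(685)/(0.998 − 4.34×0.0168) = 243.96/0.92509 = 263.71 atm
a n²/V² = (0.204)(4.34)²/(0.998)² = 3.8579 atm
P = 263.71 − 3.8579 = 259.9 atm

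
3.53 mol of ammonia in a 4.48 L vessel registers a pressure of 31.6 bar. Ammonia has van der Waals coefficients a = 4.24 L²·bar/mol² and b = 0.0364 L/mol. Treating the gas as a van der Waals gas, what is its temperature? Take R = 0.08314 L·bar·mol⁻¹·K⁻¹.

T = (P + a n²/V²)(V − nb)/(nR)
P + a n²/V² = 31.6 + (4.24)(3.53)²/(4.48)² = 34.232 bar
V − nb = 4.48 − (3.53)(0.0364) = 4.3515 L
T = (34.232)(4.3515)/((3.53)(0.08314)) = 507.6 K

T ≈ 507.6 K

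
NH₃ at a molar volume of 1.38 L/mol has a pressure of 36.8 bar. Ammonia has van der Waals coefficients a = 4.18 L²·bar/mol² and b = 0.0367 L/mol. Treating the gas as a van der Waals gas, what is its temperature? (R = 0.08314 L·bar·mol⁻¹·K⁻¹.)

T ≈ 630.0 K

T = (P + a/V_m²)(V_m − b)/R
P + a/V_m² = 36.8 + 4.18/(1.38)² = 38.995 bar
V_m − b = 1.38 − 0.0367 = 1.3433 L/mol
T = (38.995)(1.3433)/0.08314 = 630.0 K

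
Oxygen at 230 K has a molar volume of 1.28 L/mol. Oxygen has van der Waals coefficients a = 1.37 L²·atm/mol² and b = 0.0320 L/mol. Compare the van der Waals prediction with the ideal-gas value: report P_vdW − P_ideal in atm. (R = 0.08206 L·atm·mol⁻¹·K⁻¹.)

Ideal: P_ideal = RT/V_m = (0.08206)(230)/1.28 = 14.7452 atm
vdW: P = RT/(V_m − b) − a/V_m² = 18.8738/1.24800 − 1.37/1.63840 = 15.1232 − 0.836182 = 14.2870 atm
ΔP = 14.2870 − 14.7452 = -0.458 atm

ΔP ≈ -0.458 atm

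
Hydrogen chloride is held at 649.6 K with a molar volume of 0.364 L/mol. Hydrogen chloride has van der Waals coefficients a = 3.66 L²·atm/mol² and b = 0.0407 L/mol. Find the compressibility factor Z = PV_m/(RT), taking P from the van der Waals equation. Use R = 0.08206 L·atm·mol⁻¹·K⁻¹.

Z ≈ 0.9373

P = RT/(V_m − b) − a/V_m² = (0.08206)(649.6)/(0.364 − 0.0407) − 3.66/(0.364)²
  = 53.306/0.32330 − 27.623 = 164.88 − 27.623 = 137.26 atm
Z = PV_m/(RT) = (137.26)(0.364)/((0.08206)(649.6)) = 49.963/53.306 = 0.9373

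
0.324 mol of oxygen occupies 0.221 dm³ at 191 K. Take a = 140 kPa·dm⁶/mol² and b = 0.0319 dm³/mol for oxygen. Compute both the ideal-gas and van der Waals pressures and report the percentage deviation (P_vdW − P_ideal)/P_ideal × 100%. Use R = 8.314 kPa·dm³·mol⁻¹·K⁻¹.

Ideal: P_ideal = nRT/V = (0.324)(8.314)(191)/0.221 = 2328.07 kPa
vdW: P = nRT/(V − nb) − a n²/V² = 514.504/0.210664 − 14.6966/0.0488410 = 2442.30 − 300.907 = 2141.39 kPa
% deviation = (2141.39 − 2328.07)/2328.07 × 100% = -8.02%

-8.02 %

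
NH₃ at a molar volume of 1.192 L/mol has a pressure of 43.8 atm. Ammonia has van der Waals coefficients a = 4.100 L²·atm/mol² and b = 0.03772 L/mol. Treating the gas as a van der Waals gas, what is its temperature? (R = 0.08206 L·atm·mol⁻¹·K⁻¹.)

T = (P + a/V_m²)(V_m − b)/R
P + a/V_m² = 43.8 + 4.100/(1.192)² = 46.686 atm
V_m − b = 1.192 − 0.03772 = 1.1543 L/mol
T = (46.686)(1.1543)/0.08206 = 656.7 K

T ≈ 656.7 K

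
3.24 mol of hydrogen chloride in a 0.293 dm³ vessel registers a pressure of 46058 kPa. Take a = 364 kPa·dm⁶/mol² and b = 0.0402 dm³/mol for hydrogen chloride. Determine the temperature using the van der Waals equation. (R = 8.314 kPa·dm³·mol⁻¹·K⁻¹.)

T = (P + a n²/V²)(V − nb)/(nR)
P + a n²/V² = 46058 + (364)(3.24)²/(0.293)² = 90568 kPa
V − nb = 0.293 − (3.24)(0.0402) = 0.16275 dm³
T = (90568)(0.16275)/((3.24)(8.314)) = 547.2 K

T ≈ 547.2 K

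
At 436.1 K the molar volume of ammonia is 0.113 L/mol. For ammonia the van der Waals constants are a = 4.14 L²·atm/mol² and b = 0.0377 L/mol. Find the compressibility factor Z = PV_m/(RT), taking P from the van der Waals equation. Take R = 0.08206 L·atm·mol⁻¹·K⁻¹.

P = RT/(V_m − b) − a/V_m² = (0.08206)(436.1)/(0.113 − 0.0377) − 4.14/(0.113)²
  = 35.786/0.075300 − 324.22 = 475.25 − 324.22 = 151.03 atm
Z = PV_m/(RT) = (151.03)(0.113)/((0.08206)(436.1)) = 17.066/35.786 = 0.4769

Z ≈ 0.4769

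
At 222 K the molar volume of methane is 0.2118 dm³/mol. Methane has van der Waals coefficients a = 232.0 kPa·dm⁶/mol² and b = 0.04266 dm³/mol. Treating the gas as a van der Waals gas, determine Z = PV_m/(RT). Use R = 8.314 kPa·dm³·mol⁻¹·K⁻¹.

P = RT/(V_m − b) − a/V_m² = (8.314)(222)/(0.2118 − 0.04266) − 232.0/(0.2118)²
  = 1845.7/0.16914 − 5171.7 = 10912 − 5171.7 = 5740 kPa
Z = PV_m/(RT) = (5740)(0.2118)/((8.314)(222)) = 1215.7/1845.7 = 0.6587

Z ≈ 0.6587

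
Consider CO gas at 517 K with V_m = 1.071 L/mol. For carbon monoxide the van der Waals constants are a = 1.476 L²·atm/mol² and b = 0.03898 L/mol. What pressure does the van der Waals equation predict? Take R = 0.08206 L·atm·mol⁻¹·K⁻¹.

P = RT/(V_m − b) − a/V_m²
RT/(V_m − b) = (0.08206)(517)/(1.071 − 0.03898) = 42.425/1.0320 = 41.109 atm
a/V_m² = 1.476/(1.071)² = 1.2868 atm
P = 41.109 − 1.2868 = 39.82 atm

P ≈ 39.82 atm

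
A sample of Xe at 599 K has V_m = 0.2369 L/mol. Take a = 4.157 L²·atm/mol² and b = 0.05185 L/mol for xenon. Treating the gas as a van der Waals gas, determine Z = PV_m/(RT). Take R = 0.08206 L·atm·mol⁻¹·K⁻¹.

P = RT/(V_m − b) − a/V_m² = (0.08206)(599)/(0.2369 − 0.05185) − 4.157/(0.2369)²
  = 49.154/0.18505 − 74.071 = 265.63 − 74.071 = 191.56 atm
Z = PV_m/(RT) = (191.56)(0.2369)/((0.08206)(599)) = 45.381/49.154 = 0.9232

Z ≈ 0.9232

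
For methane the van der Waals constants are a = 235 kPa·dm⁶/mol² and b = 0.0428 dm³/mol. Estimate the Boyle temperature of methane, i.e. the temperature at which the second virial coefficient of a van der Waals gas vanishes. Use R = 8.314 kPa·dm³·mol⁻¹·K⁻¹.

T_B ≈ 660.4 K

For a van der Waals gas the second virial coefficient B₂ = b − a/(RT) vanishes at T_B = a/(Rb).
T_B = 235/(8.314×0.0428) = 235/0.35584 = 660.4 K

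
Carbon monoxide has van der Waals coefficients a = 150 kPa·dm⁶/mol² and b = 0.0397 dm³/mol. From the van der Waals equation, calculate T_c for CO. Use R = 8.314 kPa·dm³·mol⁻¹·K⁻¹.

T_c ≈ 134.7 K

For a van der Waals gas, T_c = 8a/(27Rb).
T_c = 8×150/(27×8.314×0.0397) = 1200.0/8.9118 = 134.7 K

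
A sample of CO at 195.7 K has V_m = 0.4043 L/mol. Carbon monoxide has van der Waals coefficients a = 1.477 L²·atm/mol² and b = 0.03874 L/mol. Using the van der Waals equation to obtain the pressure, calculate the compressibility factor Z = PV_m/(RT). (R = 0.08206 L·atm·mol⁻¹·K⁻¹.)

Z ≈ 0.8785

P = RT/(V_m − b) − a/V_m² = (0.08206)(195.7)/(0.4043 − 0.03874) − 1.477/(0.4043)²
  = 16.059/0.36556 − 9.0359 = 43.930 − 9.0359 = 34.894 atm
Z = PV_m/(RT) = (34.894)(0.4043)/((0.08206)(195.7)) = 14.108/16.059 = 0.8785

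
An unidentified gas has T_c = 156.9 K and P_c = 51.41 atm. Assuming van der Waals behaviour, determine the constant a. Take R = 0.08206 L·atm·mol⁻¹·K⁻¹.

From T_c = 8a/(27Rb) and P_c = a/(27b²): a = 27 R² T_c²/(64 P_c).
a = 27×(0.08206)²×(156.9)²/(64×51.41) = 4475.8/3290.2 = 1.360 L²·atm/mol²

a ≈ 1.360 L²·atm/mol²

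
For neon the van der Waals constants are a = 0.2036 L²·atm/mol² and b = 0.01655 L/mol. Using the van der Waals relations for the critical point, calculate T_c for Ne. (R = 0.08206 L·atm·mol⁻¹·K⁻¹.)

For a van der Waals gas, T_c = 8a/(27Rb).
T_c = 8×0.2036/(27×0.08206×0.01655) = 1.6288/0.036669 = 44.42 K

T_c ≈ 44.42 K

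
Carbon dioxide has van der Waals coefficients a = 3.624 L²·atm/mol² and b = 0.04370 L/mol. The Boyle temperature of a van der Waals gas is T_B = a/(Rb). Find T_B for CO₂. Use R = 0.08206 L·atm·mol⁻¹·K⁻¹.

For a van der Waals gas the second virial coefficient B₂ = b − a/(RT) vanishes at T_B = a/(Rb).
T_B = 3.624/(0.08206×0.04370) = 3.624/0.0035860 = 1011 K

T_B ≈ 1011 K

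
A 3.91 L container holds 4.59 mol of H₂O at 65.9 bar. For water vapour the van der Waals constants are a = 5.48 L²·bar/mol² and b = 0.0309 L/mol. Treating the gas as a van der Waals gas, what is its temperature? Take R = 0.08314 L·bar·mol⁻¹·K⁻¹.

T ≈ 725.3 K

T = (P + a n²/V²)(V − nb)/(nR)
P + a n²/V² = 65.9 + (5.48)(4.59)²/(3.91)² = 73.452 bar
V − nb = 3.91 − (4.59)(0.0309) = 3.7682 L
T = (73.452)(3.7682)/((4.59)(0.08314)) = 725.3 K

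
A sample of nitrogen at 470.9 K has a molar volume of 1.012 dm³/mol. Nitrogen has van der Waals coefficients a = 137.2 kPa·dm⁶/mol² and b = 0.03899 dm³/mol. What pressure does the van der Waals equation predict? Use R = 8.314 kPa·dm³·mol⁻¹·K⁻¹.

P = RT/(V_m − b) − a/V_m²
RT/(V_m − b) = (8.314)(470.9)/(1.012 − 0.03899) = 3915.1/0.97301 = 4023.7 kPa
a/V_m² = 137.2/(1.012)² = 133.97 kPa
P = 4023.7 − 133.97 = 3890 kPa

P ≈ 3890 kPa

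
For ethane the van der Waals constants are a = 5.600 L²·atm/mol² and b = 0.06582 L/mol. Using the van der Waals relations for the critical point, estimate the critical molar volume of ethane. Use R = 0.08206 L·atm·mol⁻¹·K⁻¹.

V_m,c ≈ 0.1975 L/mol

For a van der Waals gas, V_m,c = 3b.
V_m,c = 3×0.06582 = 0.1975 L/mol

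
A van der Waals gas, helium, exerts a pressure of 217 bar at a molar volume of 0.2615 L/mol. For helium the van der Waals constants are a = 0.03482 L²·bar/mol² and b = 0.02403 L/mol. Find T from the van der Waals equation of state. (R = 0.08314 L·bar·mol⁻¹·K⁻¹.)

T ≈ 621.3 K

T = (P + a/V_m²)(V_m − b)/R
P + a/V_m² = 217 + 0.03482/(0.2615)² = 217.51 bar
V_m − b = 0.2615 − 0.02403 = 0.23747 L/mol
T = (217.51)(0.23747)/0.08314 = 621.3 K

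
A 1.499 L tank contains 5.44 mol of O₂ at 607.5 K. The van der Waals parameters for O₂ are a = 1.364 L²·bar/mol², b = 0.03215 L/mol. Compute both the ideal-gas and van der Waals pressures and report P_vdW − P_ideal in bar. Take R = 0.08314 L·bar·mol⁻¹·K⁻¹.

ΔP ≈ 6.25 bar

Ideal: P_ideal = nRT/V = (5.44)(0.08314)(607.5)/1.499 = 183.296 bar
vdW: P = nRT/(V − nb) − a n²/V² = 274.761/1.32410 − 40.3657/2.24700 = 207.508 − 17.9643 = 189.544 bar
ΔP = 189.544 − 183.296 = 6.25 bar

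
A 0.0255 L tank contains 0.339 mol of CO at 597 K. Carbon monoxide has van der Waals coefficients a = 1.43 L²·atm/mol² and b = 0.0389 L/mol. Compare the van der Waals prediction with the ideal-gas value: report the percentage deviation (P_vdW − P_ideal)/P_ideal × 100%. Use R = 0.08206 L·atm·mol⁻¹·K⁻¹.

68.29 %

Ideal: P_ideal = nRT/V = (0.339)(0.08206)(597)/0.0255 = 651.276 atm
vdW: P = nRT/(V − nb) − a n²/V² = 16.6075/0.0123129 − 0.164337/0.000650250 = 1348.79 − 252.729 = 1096.06 atm
% deviation = (1096.06 − 651.276)/651.276 × 100% = 68.29%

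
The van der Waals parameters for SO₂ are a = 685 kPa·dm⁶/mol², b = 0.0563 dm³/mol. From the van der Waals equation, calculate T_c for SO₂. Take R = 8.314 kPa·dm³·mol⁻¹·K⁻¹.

T_c ≈ 433.6 K

For a van der Waals gas, T_c = 8a/(27Rb).
T_c = 8×685/(27×8.314×0.0563) = 5480.0/12.638 = 433.6 K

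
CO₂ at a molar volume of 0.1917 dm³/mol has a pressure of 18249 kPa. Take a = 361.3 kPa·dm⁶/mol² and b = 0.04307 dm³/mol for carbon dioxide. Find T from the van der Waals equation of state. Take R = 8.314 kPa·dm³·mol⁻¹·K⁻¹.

T = (P + a/V_m²)(V_m − b)/R
P + a/V_m² = 18249 + 361.3/(0.1917)² = 28081 kPa
V_m − b = 0.1917 − 0.04307 = 0.14863 dm³/mol
T = (28081)(0.14863)/8.314 = 502.0 K

T ≈ 502.0 K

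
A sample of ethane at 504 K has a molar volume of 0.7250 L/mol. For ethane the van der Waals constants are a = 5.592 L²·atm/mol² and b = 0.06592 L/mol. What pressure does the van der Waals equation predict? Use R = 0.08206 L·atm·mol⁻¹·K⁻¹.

P ≈ 52.11 atm

P = RT/(V_m − b) − a/V_m²
RT/(V_m − b) = (0.08206)(504)/(0.7250 − 0.06592) = 41.358/0.65908 = 62.751 atm
a/V_m² = 5.592/(0.7250)² = 10.639 atm
P = 62.751 − 10.639 = 52.11 atm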